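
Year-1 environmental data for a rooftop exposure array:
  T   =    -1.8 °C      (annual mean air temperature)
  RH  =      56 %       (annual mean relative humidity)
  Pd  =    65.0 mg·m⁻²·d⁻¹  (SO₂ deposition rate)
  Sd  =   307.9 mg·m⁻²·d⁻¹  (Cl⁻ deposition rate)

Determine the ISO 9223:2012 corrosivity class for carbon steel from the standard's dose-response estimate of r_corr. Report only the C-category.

carbon steel: f(T) = +0.150·(T−10) [T≤10 °C] = -1.7700
  SO₂ term: 1.77·65.0^0.52·exp(0.02·56-1.7700) = 8.098
  Sd branch = 0.102·Sd^0.62·e^(0.033·RH+0.04·T) = 21.02 μm/a
  r_corr = 8.098 + 21.02 = 29.12 μm/a
29.1 μm/a falls in (25, 50] for carbon steel → category C3

C3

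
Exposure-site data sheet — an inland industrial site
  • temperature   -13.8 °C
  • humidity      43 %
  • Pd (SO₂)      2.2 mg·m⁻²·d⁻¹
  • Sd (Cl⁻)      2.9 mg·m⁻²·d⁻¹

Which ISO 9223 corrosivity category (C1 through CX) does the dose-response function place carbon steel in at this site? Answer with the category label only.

carbon steel: f(T) = +0.150·(T−10) [T≤10 °C] = -3.5700
  Pd branch = 1.77·Pd^0.52·e^(0.02·RH+f) = 0.1775 μm/a
  Sd branch = 0.102·Sd^0.62·e^(0.033·RH+0.04·T) = 0.4697 μm/a
  r_corr = 0.1775 + 0.4697 = 0.6472 μm/a
Category bounds: 0…1.3 μm/a bracket r_corr ⇒ C1

C1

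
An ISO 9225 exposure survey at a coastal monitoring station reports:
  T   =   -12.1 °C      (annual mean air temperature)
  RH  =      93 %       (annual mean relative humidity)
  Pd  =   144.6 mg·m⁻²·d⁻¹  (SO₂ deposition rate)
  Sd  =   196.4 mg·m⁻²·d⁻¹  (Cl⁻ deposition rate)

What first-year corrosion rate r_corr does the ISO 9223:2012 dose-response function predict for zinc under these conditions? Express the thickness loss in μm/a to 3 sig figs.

zinc: f(T) = +0.038·(T−10) [T≤10 °C] = -0.8398
  sulphur-dioxide contribution → 3.583 μm/a
  chloride contribution → 0.267 μm/a
  total first-year rate 3.85 μm/a

r_corr = 3.85 μm/a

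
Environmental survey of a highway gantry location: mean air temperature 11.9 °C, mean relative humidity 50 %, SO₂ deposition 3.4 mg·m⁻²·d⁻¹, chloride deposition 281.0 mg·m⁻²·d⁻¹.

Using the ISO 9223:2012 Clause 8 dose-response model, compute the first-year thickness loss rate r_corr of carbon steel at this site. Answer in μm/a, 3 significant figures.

r_corr = 36.4 μm/a

carbon steel: temperature factor f = -0.054·(1.9) = -0.1026
  Pd branch = 1.77·Pd^0.52·e^(0.02·RH+f) = 8.205 μm/a
  Sd branch = 0.102·Sd^0.62·e^(0.033·RH+0.04·T) = 28.19 μm/a
  r_corr = 8.205 + 28.19 = 36.4 μm/a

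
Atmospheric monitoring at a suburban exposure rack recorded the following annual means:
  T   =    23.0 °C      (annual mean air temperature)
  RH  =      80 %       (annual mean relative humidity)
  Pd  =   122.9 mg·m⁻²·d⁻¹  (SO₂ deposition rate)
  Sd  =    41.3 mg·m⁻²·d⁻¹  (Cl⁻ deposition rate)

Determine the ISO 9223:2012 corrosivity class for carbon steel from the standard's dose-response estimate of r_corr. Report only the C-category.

carbon steel: T>10 °C ⇒ hinge -0.054·(23.0−10) = -0.7020
  SO₂ term: 1.77·122.9^0.52·exp(0.02·80-0.7020) = 53.03
  Cl⁻ term: 0.102·41.3^0.62·exp(0.033·80+0.04·23.0) = 36.02
  sum: 53.03 + 36.02 → r_corr = 89.05 μm/a
Category bounds: 80…200 μm/a bracket r_corr ⇒ C5

C5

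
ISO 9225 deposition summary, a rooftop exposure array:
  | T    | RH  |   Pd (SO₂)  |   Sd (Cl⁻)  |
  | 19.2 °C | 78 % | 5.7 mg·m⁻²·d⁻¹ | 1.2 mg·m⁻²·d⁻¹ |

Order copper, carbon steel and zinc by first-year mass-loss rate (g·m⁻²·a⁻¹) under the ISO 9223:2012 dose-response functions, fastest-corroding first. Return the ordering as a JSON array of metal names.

["carbon steel", "copper", "zinc"]

copper: T>10 °C ⇒ hinge -0.080·(19.2−10) = -0.7360
  sulphur-dioxide contribution → 0.3979 μm/a
  chloride contribution → 0.4573 μm/a
  ⇒ r_corr(copper) = 0.8552 μm/a
  mass loss = 0.8552 μm/a × 8.96 g/cm³ = 7.663 g·m⁻²·a⁻¹
carbon steel: f(T) = -0.054·(T−10) [T>10 °C] = -0.4968
  sulphur-dioxide contribution → 12.67 μm/a
  chloride contribution → 3.229 μm/a
  ⇒ r_corr(carbon steel) = 15.9 μm/a
  mass loss = 15.9 μm/a × 7.85 g/cm³ = 124.8 g·m⁻²·a⁻¹
zinc: f(T) = -0.071·(T−10) [T>10 °C] = -0.6532
  sulphur-dioxide contribution → 0.5221 μm/a
  chloride contribution → 0.1853 μm/a
  total first-year rate 0.7074 μm/a
  mass loss = 0.7074 μm/a × 7.14 g/cm³ = 5.051 g·m⁻²·a⁻¹
Ordering by g·m⁻²·a⁻¹: carbon steel (125) > copper (7.66) > zinc (5.05)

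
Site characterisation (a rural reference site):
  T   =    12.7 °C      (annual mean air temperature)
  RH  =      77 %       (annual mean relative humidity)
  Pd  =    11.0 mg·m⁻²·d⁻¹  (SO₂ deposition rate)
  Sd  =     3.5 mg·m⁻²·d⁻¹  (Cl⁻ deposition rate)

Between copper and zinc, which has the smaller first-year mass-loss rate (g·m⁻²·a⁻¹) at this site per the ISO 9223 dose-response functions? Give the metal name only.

copper: f(T) = -0.080·(T−10) [T>10 °C] = -0.2160
  SO₂ term: 0.0053·11.0^0.26·exp(0.059·77-0.2160) = 0.7486
  Cl⁻ term: 0.01025·3.5^0.27·exp(0.036·77+0.049·12.7) = 0.4283
  r_corr = 0.7486 + 0.4283 = 1.177 μm/a
  mass loss = 1.177 μm/a × 8.96 g/cm³ = 10.54 g·m⁻²·a⁻¹
zinc: f(T) = -0.071·(T−10) [T>10 °C] = -0.1917
  SO₂ term: 0.0129·11.0^0.44·exp(0.046·77-0.1917) = 1.056
  Cl⁻ term: 0.0175·3.5^0.57·exp(0.008·77+0.085·12.7) = 0.1948
  r_corr = 1.056 + 0.1948 = 1.251 μm/a
  mass loss = 1.251 μm/a × 7.14 g/cm³ = 8.933 g·m⁻²·a⁻¹
Ordering by g·m⁻²·a⁻¹: copper (10.5) > zinc (8.93)

zinc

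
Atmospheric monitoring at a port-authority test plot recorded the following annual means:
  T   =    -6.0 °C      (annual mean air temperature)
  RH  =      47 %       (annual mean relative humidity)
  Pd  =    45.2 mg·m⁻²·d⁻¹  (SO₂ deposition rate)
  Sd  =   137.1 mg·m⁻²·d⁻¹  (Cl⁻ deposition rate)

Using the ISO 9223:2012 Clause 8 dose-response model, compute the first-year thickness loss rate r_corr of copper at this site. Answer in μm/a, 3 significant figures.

r_corr = 0.187 μm/a

copper: f(T) = +0.126·(T−10) [T≤10 °C] = -2.0160
  SO₂ term: 0.0053·45.2^0.26·exp(0.059·47-2.0160) = 0.03043
  Cl⁻ term: 0.01025·137.1^0.27·exp(0.036·47+0.049·-6.0) = 0.1566
  r_corr = 0.03043 + 0.1566 = 0.1871 μm/a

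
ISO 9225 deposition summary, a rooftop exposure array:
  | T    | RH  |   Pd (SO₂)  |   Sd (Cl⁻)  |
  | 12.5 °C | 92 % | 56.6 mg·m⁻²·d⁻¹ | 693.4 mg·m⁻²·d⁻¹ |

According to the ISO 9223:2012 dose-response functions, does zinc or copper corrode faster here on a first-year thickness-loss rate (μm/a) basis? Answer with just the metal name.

zinc

zinc: temperature factor f = -0.071·(2.5) = -0.1775
  Pd branch = 0.0129·Pd^0.44·e^(0.046·RH+f) = 4.392 μm/a
  Sd branch = 0.0175·Sd^0.57·e^(0.008·RH+0.085·T) = 4.4 μm/a
  r_corr = 4.392 + 4.4 = 8.792 μm/a
copper: T>10 °C ⇒ hinge -0.080·(12.5−10) = -0.2000
  SO₂ term: 0.0053·56.6^0.26·exp(0.059·92-0.2000) = 2.822
  Cl⁻ term: 0.01025·693.4^0.27·exp(0.036·92+0.049·12.5) = 3.035
  r_corr = 2.822 + 3.035 = 5.857 μm/a
Ordering by μm/a: zinc (8.79) > copper (5.86)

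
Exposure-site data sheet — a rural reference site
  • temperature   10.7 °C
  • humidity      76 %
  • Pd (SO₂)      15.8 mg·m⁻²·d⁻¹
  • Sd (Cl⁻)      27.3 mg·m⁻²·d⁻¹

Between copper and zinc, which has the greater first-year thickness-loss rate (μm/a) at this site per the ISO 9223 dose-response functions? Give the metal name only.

zinc

copper: T>10 °C ⇒ hinge -0.080·(10.7−10) = -0.0560
  Pd branch = 0.0053·Pd^0.26·e^(0.059·RH+f) = 0.9099 μm/a
  Cl⁻ term: 0.01025·27.3^0.27·exp(0.036·76+0.049·10.7) = 0.6523
  sum: 0.9099 + 0.6523 → r_corr = 1.562 μm/a
zinc: temperature factor f = -0.071·(0.7) = -0.0497
  SO₂ term: 0.0129·15.8^0.44·exp(0.046·76-0.0497) = 1.364
  Sd branch = 0.0175·Sd^0.57·e^(0.008·RH+0.085·T) = 0.5256 μm/a
  sum: 1.364 + 0.5256 → r_corr = 1.889 μm/a
Ordering by μm/a: zinc (1.89) > copper (1.56)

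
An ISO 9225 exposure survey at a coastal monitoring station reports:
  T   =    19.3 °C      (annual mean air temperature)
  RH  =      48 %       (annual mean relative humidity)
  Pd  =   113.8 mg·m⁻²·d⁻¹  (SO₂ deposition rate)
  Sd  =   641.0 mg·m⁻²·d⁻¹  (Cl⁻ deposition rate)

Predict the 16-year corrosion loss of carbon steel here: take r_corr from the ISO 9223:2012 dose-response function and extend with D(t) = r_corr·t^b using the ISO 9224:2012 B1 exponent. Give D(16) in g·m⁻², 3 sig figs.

D(16) = 3.08e+03 g·m⁻²

carbon steel: T>10 °C ⇒ hinge -0.054·(19.3−10) = -0.5022
  SO₂ term: 1.77·113.8^0.52·exp(0.02·48-0.5022) = 32.81
  Sd branch = 0.102·Sd^0.62·e^(0.033·RH+0.04·T) = 59.16 μm/a
  r_corr = 32.81 + 59.16 = 91.97 μm/a
Long-term exponent b (ISO 9224 Table 2, B1) = 0.523
  D(16) = 91.97 × 16^0.523 = 91.97 × 4.263 = 392.1 μm
  Mass loss = 392.1 μm × 7.85 g/cm³ = 3078 g·m⁻²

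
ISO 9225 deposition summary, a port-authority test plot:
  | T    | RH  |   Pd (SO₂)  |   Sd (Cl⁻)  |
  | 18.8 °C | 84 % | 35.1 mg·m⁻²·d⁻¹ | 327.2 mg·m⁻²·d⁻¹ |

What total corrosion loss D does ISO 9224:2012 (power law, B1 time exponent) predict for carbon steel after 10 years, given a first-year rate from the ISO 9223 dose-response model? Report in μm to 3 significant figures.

D(10) = 543 μm

carbon steel: f(T) = -0.054·(T−10) [T>10 °C] = -0.4752
  SO₂ term: 1.77·35.1^0.52·exp(0.02·84-0.4752) = 37.56
  Sd branch = 0.102·Sd^0.62·e^(0.033·RH+0.04·T) = 125.4 μm/a
  r_corr = 37.56 + 125.4 = 162.9 μm/a
ISO 9224: D(t) = r_corr · t^b with b = 0.523 (carbon steel, B1)
  D(10) = 162.9 × 10^0.523 = 162.9 × 3.334 = 543.3 μm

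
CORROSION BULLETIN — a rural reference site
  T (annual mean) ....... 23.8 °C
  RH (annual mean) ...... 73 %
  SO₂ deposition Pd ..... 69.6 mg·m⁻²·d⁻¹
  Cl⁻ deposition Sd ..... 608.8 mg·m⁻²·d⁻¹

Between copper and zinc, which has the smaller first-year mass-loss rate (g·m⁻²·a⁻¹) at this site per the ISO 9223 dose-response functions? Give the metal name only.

copper: T>10 °C ⇒ hinge -0.080·(23.8−10) = -1.1040
  SO₂ term: 0.0053·69.6^0.26·exp(0.059·73-1.1040) = 0.393
  Cl⁻ term: 0.01025·608.8^0.27·exp(0.036·73+0.049·23.8) = 2.572
  r_corr = 0.393 + 2.572 = 2.965 μm/a
  mass loss = 2.965 μm/a × 8.96 g/cm³ = 26.57 g·m⁻²·a⁻¹
zinc: T>10 °C ⇒ hinge -0.071·(23.8−10) = -0.9798
  Pd branch = 0.0129·Pd^0.44·e^(0.046·RH+f) = 0.8999 μm/a
  Sd branch = 0.0175·Sd^0.57·e^(0.008·RH+0.085·T) = 9.171 μm/a
  r_corr = 0.8999 + 9.171 = 10.07 μm/a
  mass loss = 10.07 μm/a × 7.14 g/cm³ = 71.9 g·m⁻²·a⁻¹
Ordering by g·m⁻²·a⁻¹: zinc (71.9) > copper (26.6)

copper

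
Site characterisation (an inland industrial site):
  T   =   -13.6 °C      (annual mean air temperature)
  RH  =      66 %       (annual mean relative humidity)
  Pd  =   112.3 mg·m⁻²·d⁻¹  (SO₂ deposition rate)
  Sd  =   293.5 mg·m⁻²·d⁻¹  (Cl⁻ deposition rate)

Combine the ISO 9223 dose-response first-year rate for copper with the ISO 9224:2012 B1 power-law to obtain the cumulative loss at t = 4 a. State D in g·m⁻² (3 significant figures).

copper: T≤10 °C ⇒ hinge +0.126·(-13.6−10) = -2.9736
  SO₂ term: 0.0053·112.3^0.26·exp(0.059·66-2.9736) = 0.0454
  Cl⁻ term: 0.01025·293.5^0.27·exp(0.036·66+0.049·-13.6) = 0.2627
  sum: 0.0454 + 0.2627 → r_corr = 0.3081 μm/a
ISO 9224: D(t) = r_corr · t^b with b = 0.667 (copper, B1)
  D(4) = 0.3081 × 4^0.667 = 0.3081 × 2.521 = 0.7767 μm
  Mass loss = 0.7767 μm × 8.96 g/cm³ = 6.959 g·m⁻²

D(4) = 6.96 g·m⁻²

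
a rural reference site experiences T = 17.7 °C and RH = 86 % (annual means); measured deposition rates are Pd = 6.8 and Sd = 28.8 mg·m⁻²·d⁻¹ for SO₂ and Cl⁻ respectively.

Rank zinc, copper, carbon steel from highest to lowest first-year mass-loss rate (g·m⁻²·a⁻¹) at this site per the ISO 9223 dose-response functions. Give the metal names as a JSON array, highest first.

["carbon steel", "copper", "zinc"]

zinc: f(T) = -0.071·(T−10) [T>10 °C] = -0.5467
  SO₂ term: 0.0129·6.8^0.44·exp(0.046·86-0.5467) = 0.9068
  Cl⁻ term: 0.0175·28.8^0.57·exp(0.008·86+0.085·17.7) = 1.064
  r_corr = 0.9068 + 1.064 = 1.971 μm/a
  mass loss = 1.971 μm/a × 7.14 g/cm³ = 14.07 g·m⁻²·a⁻¹
copper: temperature factor f = -0.080·(7.7) = -0.6160
  SO₂ term: 0.0053·6.8^0.26·exp(0.059·86-0.6160) = 0.753
  Sd branch = 0.01025·Sd^0.27·e^(0.036·RH+0.049·T) = 1.337 μm/a
  sum: 0.753 + 1.337 → r_corr = 2.09 μm/a
  mass loss = 2.09 μm/a × 8.96 g/cm³ = 18.72 g·m⁻²·a⁻¹
carbon steel: temperature factor f = -0.054·(7.7) = -0.4158
  SO₂ term: 1.77·6.8^0.52·exp(0.02·86-0.4158) = 17.67
  Sd branch = 0.102·Sd^0.62·e^(0.033·RH+0.04·T) = 28.41 μm/a
  r_corr = 17.67 + 28.41 = 46.08 μm/a
  mass loss = 46.08 μm/a × 7.85 g/cm³ = 361.7 g·m⁻²·a⁻¹
Ordering by g·m⁻²·a⁻¹: carbon steel (362) > copper (18.7) > zinc (14.1)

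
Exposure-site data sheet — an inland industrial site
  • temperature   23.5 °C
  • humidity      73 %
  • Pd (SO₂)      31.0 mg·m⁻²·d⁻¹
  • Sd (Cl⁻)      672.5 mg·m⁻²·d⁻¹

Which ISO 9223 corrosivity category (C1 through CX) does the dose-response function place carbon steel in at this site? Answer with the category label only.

C5

carbon steel: f(T) = -0.054·(T−10) [T>10 °C] = -0.7290
  SO₂ term: 1.77·31.0^0.52·exp(0.02·73-0.7290) = 21.93
  Cl⁻ term: 0.102·672.5^0.62·exp(0.033·73+0.04·23.5) = 164.5
  sum: 21.93 + 164.5 → r_corr = 186.4 μm/a
ISO 9223 Table 2 (carbon steel): 80 < 186 ≤ 200 μm/a ⇒ C5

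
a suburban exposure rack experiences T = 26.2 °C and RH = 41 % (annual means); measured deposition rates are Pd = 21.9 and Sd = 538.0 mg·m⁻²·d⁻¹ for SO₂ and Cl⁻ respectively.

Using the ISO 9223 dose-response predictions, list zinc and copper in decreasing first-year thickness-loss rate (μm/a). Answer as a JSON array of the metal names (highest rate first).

zinc: f(T) = -0.071·(T−10) [T>10 °C] = -1.1502
  Pd branch = 0.0129·Pd^0.44·e^(0.046·RH+f) = 0.1047 μm/a
  Cl⁻ term: 0.0175·538.0^0.57·exp(0.008·41+0.085·26.2) = 8.113
  r_corr = 0.1047 + 8.113 = 8.218 μm/a
copper: f(T) = -0.080·(T−10) [T>10 °C] = -1.2960
  SO₂ term: 0.0053·21.9^0.26·exp(0.059·41-1.2960) = 0.03635
  Cl⁻ term: 0.01025·538.0^0.27·exp(0.036·41+0.049·26.2) = 0.8843
  sum: 0.03635 + 0.8843 → r_corr = 0.9207 μm/a
Ordering by μm/a: zinc (8.22) > copper (0.921)

["zinc", "copper"]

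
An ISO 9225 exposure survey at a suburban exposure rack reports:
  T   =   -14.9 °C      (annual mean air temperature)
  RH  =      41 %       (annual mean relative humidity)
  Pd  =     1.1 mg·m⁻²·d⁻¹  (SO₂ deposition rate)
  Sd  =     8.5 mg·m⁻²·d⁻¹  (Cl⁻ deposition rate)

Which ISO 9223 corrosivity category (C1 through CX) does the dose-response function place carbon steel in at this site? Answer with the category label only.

carbon steel: f(T) = +0.150·(T−10) [T≤10 °C] = -3.7350
  sulphur-dioxide contribution → 0.1008 μm/a
  chloride contribution → 0.8196 μm/a
  total first-year rate 0.9204 μm/a
Category bounds: 0…1.3 μm/a bracket r_corr ⇒ C1

C1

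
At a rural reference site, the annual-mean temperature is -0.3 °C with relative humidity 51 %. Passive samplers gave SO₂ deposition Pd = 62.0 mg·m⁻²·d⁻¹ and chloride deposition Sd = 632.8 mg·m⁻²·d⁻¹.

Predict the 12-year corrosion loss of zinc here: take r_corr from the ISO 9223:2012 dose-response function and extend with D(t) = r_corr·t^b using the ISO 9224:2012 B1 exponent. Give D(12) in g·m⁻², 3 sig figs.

zinc: T≤10 °C ⇒ hinge +0.038·(-0.3−10) = -0.3914
  Pd branch = 0.0129·Pd^0.44·e^(0.046·RH+f) = 0.5599 μm/a
  Sd branch = 0.0175·Sd^0.57·e^(0.008·RH+0.085·T) = 1.014 μm/a
  sum: 0.5599 + 1.014 → r_corr = 1.574 μm/a
Long-term exponent b (ISO 9224 Table 2, B1) = 0.813
  D(12) = 1.574 × 12^0.813 = 1.574 × 7.54 = 11.86 μm
  Mass loss = 11.86 μm × 7.14 g/cm³ = 84.71 g·m⁻²

D(12) = 84.7 g·m⁻²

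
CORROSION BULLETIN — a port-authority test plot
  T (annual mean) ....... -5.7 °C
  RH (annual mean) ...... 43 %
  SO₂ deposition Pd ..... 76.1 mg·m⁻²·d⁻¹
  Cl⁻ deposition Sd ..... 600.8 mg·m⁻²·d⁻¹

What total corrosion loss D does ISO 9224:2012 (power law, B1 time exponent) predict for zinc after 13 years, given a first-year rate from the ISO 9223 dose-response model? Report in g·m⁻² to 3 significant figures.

zinc: temperature factor f = +0.038·(-15.7) = -0.5966
  SO₂ term: 0.0129·76.1^0.44·exp(0.046·43-0.5966) = 0.3454
  Sd branch = 0.0175·Sd^0.57·e^(0.008·RH+0.085·T) = 0.5833 μm/a
  r_corr = 0.3454 + 0.5833 = 0.9287 μm/a
Long-term exponent b (ISO 9224 Table 2, B1) = 0.813
  D(13) = 0.9287 × 13^0.813 = 0.9287 × 8.047 = 7.473 μm
  Mass loss = 7.473 μm × 7.14 g/cm³ = 53.36 g·m⁻²

D(13) = 53.4 g·m⁻²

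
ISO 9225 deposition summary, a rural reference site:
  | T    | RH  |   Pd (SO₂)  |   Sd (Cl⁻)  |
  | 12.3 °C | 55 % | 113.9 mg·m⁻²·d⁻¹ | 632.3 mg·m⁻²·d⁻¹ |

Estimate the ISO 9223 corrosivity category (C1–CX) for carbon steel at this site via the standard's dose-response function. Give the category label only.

carbon steel: temperature factor f = -0.054·(2.3) = -0.1242
  Pd branch = 1.77·Pd^0.52·e^(0.02·RH+f) = 55.1 μm/a
  Cl⁻ term: 0.102·632.3^0.62·exp(0.033·55+0.04·12.3) = 55.86
  r_corr = 55.1 + 55.86 = 111 μm/a
111 μm/a falls in (80, 200] for carbon steel → category C5

C5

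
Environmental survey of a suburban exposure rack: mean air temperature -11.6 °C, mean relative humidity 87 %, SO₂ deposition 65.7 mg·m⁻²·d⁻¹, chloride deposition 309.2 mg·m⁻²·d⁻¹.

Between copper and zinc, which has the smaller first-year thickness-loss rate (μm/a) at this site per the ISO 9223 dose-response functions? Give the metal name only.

copper: f(T) = +0.126·(T−10) [T≤10 °C] = -2.7216
  SO₂ term: 0.0053·65.7^0.26·exp(0.059·87-2.7216) = 0.1754
  Sd branch = 0.01025·Sd^0.27·e^(0.036·RH+0.049·T) = 0.6258 μm/a
  r_corr = 0.1754 + 0.6258 = 0.8012 μm/a
zinc: f(T) = +0.038·(T−10) [T≤10 °C] = -0.8208
  SO₂ term: 0.0129·65.7^0.44·exp(0.046·87-0.8208) = 1.958
  Sd branch = 0.0175·Sd^0.57·e^(0.008·RH+0.085·T) = 0.344 μm/a
  r_corr = 1.958 + 0.344 = 2.302 μm/a
Ordering by μm/a: zinc (2.3) > copper (0.801)

copper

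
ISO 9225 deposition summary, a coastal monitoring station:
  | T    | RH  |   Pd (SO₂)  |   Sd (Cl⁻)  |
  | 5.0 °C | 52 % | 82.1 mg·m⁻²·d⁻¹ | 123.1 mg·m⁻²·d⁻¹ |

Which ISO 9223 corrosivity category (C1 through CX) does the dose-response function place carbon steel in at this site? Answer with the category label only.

C3

carbon steel: temperature factor f = +0.150·(-5.0) = -0.7500
  sulphur-dioxide contribution → 23.41 μm/a
  chloride contribution → 13.7 μm/a
  ⇒ r_corr(carbon steel) = 37.11 μm/a
Category bounds: 25…50 μm/a bracket r_corr ⇒ C3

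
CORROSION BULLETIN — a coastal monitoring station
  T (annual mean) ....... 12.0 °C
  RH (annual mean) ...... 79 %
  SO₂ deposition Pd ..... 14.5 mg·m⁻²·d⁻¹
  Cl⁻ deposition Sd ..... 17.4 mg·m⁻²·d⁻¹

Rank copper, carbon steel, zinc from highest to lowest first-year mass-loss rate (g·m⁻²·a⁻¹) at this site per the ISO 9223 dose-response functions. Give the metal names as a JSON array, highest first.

["carbon steel", "copper", "zinc"]

copper: temperature factor f = -0.080·(2.0) = -0.1600
  Pd branch = 0.0053·Pd^0.26·e^(0.059·RH+f) = 0.9572 μm/a
  Sd branch = 0.01025·Sd^0.27·e^(0.036·RH+0.049·T) = 0.6858 μm/a
  r_corr = 0.9572 + 0.6858 = 1.643 μm/a
  mass loss = 1.643 μm/a × 8.96 g/cm³ = 14.72 g·m⁻²·a⁻¹
carbon steel: T>10 °C ⇒ hinge -0.054·(12.0−10) = -0.1080
  Pd branch = 1.77·Pd^0.52·e^(0.02·RH+f) = 30.99 μm/a
  Sd branch = 0.102·Sd^0.62·e^(0.033·RH+0.04·T) = 13.13 μm/a
  sum: 30.99 + 13.13 → r_corr = 44.12 μm/a
  mass loss = 44.12 μm/a × 7.85 g/cm³ = 346.3 g·m⁻²·a⁻¹
zinc: f(T) = -0.071·(T−10) [T>10 °C] = -0.1420
  Pd branch = 0.0129·Pd^0.44·e^(0.046·RH+f) = 1.375 μm/a
  Sd branch = 0.0175·Sd^0.57·e^(0.008·RH+0.085·T) = 0.4652 μm/a
  sum: 1.375 + 0.4652 → r_corr = 1.84 μm/a
  mass loss = 1.84 μm/a × 7.14 g/cm³ = 13.14 g·m⁻²·a⁻¹
Ordering by g·m⁻²·a⁻¹: carbon steel (346) > copper (14.7) > zinc (13.1)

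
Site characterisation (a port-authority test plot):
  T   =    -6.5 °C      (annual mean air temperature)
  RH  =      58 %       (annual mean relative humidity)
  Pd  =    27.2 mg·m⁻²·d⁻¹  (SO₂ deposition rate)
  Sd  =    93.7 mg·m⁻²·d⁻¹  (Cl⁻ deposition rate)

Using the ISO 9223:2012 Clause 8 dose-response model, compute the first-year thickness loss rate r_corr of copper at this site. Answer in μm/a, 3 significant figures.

r_corr = 0.253 μm/a

copper: temperature factor f = +0.126·(-16.5) = -2.0790
  SO₂ term: 0.0053·27.2^0.26·exp(0.059·58-2.0790) = 0.04792
  Cl⁻ term: 0.01025·93.7^0.27·exp(0.036·58+0.049·-6.5) = 0.2049
  r_corr = 0.04792 + 0.2049 = 0.2528 μm/a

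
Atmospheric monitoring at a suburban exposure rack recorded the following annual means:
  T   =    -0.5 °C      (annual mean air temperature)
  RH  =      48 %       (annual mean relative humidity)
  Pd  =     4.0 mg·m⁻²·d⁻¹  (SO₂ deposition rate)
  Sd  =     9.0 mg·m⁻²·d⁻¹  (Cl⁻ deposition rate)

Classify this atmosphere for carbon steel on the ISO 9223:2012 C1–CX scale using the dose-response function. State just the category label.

carbon steel: temperature factor f = +0.150·(-10.5) = -1.5750
  SO₂ term: 1.77·4.0^0.52·exp(0.02·48-1.5750) = 1.968
  Sd branch = 0.102·Sd^0.62·e^(0.033·RH+0.04·T) = 1.903 μm/a
  r_corr = 1.968 + 1.903 = 3.871 μm/a
ISO 9223 Table 2 (carbon steel): 1.3 < 3.87 ≤ 25 μm/a ⇒ C2

C2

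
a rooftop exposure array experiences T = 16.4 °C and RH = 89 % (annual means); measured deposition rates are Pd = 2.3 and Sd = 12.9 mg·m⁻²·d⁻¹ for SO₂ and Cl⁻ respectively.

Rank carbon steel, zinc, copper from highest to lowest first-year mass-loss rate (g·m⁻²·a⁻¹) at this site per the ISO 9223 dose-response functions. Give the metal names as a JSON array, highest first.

["carbon steel", "copper", "zinc"]

carbon steel: T>10 °C ⇒ hinge -0.054·(16.4−10) = -0.3456
  sulphur-dioxide contribution → 11.46 μm/a
  chloride contribution → 18.1 μm/a
  ⇒ r_corr(carbon steel) = 29.55 μm/a
  mass loss = 29.55 μm/a × 7.85 g/cm³ = 232 g·m⁻²·a⁻¹
zinc: f(T) = -0.071·(T−10) [T>10 °C] = -0.4544
  sulphur-dioxide contribution → 0.7086 μm/a
  chloride contribution → 0.6176 μm/a
  ⇒ r_corr(zinc) = 1.326 μm/a
  mass loss = 1.326 μm/a × 7.14 g/cm³ = 9.469 g·m⁻²·a⁻¹
copper: T>10 °C ⇒ hinge -0.080·(16.4−10) = -0.5120
  sulphur-dioxide contribution → 0.7524 μm/a
  chloride contribution → 1.125 μm/a
  total first-year rate 1.877 μm/a
  mass loss = 1.877 μm/a × 8.96 g/cm³ = 16.82 g·m⁻²·a⁻¹
Ordering by g·m⁻²·a⁻¹: carbon steel (232) > copper (16.8) > zinc (9.47)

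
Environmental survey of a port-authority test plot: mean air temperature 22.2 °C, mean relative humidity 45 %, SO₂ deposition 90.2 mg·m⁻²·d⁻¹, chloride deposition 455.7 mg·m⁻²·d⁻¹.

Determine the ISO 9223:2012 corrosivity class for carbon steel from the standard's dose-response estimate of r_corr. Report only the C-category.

carbon steel: f(T) = -0.054·(T−10) [T>10 °C] = -0.6588
  SO₂ term: 1.77·90.2^0.52·exp(0.02·45-0.6588) = 23.41
  Cl⁻ term: 0.102·455.7^0.62·exp(0.033·45+0.04·22.2) = 48.7
  r_corr = 23.41 + 48.7 = 72.12 μm/a
Category bounds: 50…80 μm/a bracket r_corr ⇒ C4

C4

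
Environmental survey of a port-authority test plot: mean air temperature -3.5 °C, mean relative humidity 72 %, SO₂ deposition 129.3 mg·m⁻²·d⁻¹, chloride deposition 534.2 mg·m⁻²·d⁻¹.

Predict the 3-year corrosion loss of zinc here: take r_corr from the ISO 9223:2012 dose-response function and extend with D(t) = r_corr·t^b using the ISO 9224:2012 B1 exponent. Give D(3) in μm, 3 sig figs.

zinc: temperature factor f = +0.038·(-13.5) = -0.5130
  Pd branch = 0.0129·Pd^0.44·e^(0.046·RH+f) = 1.8 μm/a
  Sd branch = 0.0175·Sd^0.57·e^(0.008·RH+0.085·T) = 0.8294 μm/a
  sum: 1.8 + 0.8294 → r_corr = 2.629 μm/a
Power-law: D(3) = r_corr · 3^0.813
  D(3) = 2.629 × 3^0.813 = 2.629 × 2.443 = 6.423 μm

D(3) = 6.42 μm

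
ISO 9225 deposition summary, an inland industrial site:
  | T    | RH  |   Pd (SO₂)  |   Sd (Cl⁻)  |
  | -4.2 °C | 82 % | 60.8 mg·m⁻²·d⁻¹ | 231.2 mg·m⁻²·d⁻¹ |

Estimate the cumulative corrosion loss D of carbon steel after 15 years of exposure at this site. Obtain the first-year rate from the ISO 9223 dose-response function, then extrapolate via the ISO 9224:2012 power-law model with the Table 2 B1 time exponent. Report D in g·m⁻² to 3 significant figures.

carbon steel: T≤10 °C ⇒ hinge +0.150·(-4.2−10) = -2.1300
  sulphur-dioxide contribution → 9.179 μm/a
  chloride contribution → 37.71 μm/a
  ⇒ r_corr(carbon steel) = 46.89 μm/a
Long-term exponent b (ISO 9224 Table 2, B1) = 0.523
  D(15) = 46.89 × 15^0.523 = 46.89 × 4.122 = 193.3 μm
  Mass loss = 193.3 μm × 7.85 g/cm³ = 1517 g·m⁻²

D(15) = 1.52e+03 g·m⁻²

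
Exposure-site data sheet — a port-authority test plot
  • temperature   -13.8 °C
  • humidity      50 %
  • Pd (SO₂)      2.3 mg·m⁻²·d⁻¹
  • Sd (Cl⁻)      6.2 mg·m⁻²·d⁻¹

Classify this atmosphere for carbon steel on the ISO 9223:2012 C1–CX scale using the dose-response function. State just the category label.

C1

carbon steel: f(T) = +0.150·(T−10) [T≤10 °C] = -3.5700
  SO₂ term: 1.77·2.3^0.52·exp(0.02·50-3.5700) = 0.2089
  Sd branch = 0.102·Sd^0.62·e^(0.033·RH+0.04·T) = 0.9478 μm/a
  sum: 0.2089 + 0.9478 → r_corr = 1.157 μm/a
ISO 9223 Table 2 (carbon steel): 0 < 1.16 ≤ 1.3 μm/a ⇒ C1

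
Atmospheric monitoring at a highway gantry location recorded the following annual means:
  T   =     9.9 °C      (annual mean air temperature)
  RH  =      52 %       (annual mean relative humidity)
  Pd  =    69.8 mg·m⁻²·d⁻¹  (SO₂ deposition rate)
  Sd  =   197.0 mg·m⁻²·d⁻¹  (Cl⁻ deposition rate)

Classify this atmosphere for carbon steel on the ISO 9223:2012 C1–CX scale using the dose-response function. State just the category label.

carbon steel: temperature factor f = +0.150·(-0.1) = -0.0150
  sulphur-dioxide contribution → 44.87 μm/a
  chloride contribution → 22.3 μm/a
  total first-year rate 67.17 μm/a
67.2 μm/a falls in (50, 80] for carbon steel → category C4

C4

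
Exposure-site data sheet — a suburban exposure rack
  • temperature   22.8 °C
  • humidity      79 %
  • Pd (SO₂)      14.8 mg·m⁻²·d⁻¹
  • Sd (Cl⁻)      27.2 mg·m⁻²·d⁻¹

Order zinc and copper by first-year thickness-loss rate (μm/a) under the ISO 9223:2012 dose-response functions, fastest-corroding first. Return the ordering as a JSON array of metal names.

["zinc", "copper"]

zinc: T>10 °C ⇒ hinge -0.071·(22.8−10) = -0.9088
  SO₂ term: 0.0129·14.8^0.44·exp(0.046·79-0.9088) = 0.6442
  Sd branch = 0.0175·Sd^0.57·e^(0.008·RH+0.085·T) = 1.503 μm/a
  sum: 0.6442 + 1.503 → r_corr = 2.147 μm/a
copper: T>10 °C ⇒ hinge -0.080·(22.8−10) = -1.0240
  Pd branch = 0.0053·Pd^0.26·e^(0.059·RH+f) = 0.4056 μm/a
  Sd branch = 0.01025·Sd^0.27·e^(0.036·RH+0.049·T) = 1.313 μm/a
  r_corr = 0.4056 + 1.313 = 1.719 μm/a
Ordering by μm/a: zinc (2.15) > copper (1.72)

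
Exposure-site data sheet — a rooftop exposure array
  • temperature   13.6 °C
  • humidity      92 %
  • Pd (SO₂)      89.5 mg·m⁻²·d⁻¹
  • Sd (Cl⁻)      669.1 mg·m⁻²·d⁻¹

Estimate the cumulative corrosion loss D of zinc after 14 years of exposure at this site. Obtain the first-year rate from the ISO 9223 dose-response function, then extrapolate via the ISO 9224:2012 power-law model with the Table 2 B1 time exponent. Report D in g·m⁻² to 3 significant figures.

zinc: temperature factor f = -0.071·(3.6) = -0.2556
  Pd branch = 0.0129·Pd^0.44·e^(0.046·RH+f) = 4.97 μm/a
  Cl⁻ term: 0.0175·669.1^0.57·exp(0.008·92+0.085·13.6) = 4.734
  sum: 4.97 + 4.734 → r_corr = 9.704 μm/a
Power-law: D(14) = r_corr · 14^0.813
  D(14) = 9.704 × 14^0.813 = 9.704 × 8.547 = 82.94 μm
  Mass loss = 82.94 μm × 7.14 g/cm³ = 592.2 g·m⁻²

D(14) = 592 g·m⁻²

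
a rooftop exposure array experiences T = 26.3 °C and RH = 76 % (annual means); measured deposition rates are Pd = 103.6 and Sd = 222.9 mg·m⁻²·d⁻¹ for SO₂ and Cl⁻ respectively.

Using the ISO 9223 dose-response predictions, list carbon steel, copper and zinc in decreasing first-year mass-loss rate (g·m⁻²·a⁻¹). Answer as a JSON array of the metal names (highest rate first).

carbon steel: temperature factor f = -0.054·(16.3) = -0.8802
  sulphur-dioxide contribution → 37.48 μm/a
  chloride contribution → 102.5 μm/a
  total first-year rate 139.9 μm/a
  mass loss = 139.9 μm/a × 7.85 g/cm³ = 1098 g·m⁻²·a⁻¹
copper: f(T) = -0.080·(T−10) [T>10 °C] = -1.3040
  sulphur-dioxide contribution → 0.4259 μm/a
  chloride contribution → 2.47 μm/a
  ⇒ r_corr(copper) = 2.895 μm/a
  mass loss = 2.895 μm/a × 8.96 g/cm³ = 25.94 g·m⁻²·a⁻¹
zinc: f(T) = -0.071·(T−10) [T>10 °C] = -1.1573
  sulphur-dioxide contribution → 1.03 μm/a
  chloride contribution → 6.552 μm/a
  ⇒ r_corr(zinc) = 7.583 μm/a
  mass loss = 7.583 μm/a × 7.14 g/cm³ = 54.14 g·m⁻²·a⁻¹
Ordering by g·m⁻²·a⁻¹: carbon steel (1100) > zinc (54.1) > copper (25.9)

["carbon steel", "zinc", "copper"]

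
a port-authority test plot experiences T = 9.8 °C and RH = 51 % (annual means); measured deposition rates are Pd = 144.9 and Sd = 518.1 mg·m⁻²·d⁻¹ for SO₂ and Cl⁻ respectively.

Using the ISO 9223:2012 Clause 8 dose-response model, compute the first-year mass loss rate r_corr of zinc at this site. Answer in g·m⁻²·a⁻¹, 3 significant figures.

r_corr = 23.8 g·m⁻²·a⁻¹

zinc: f(T) = +0.038·(T−10) [T≤10 °C] = -0.0076
  Pd branch = 0.0129·Pd^0.44·e^(0.046·RH+f) = 1.194 μm/a
  Sd branch = 0.0175·Sd^0.57·e^(0.008·RH+0.085·T) = 2.134 μm/a
  sum: 1.194 + 2.134 → r_corr = 3.328 μm/a
Convert to mass loss: 3.328 μm/a × 7.14 g/cm³ = 23.76 g·m⁻²·a⁻¹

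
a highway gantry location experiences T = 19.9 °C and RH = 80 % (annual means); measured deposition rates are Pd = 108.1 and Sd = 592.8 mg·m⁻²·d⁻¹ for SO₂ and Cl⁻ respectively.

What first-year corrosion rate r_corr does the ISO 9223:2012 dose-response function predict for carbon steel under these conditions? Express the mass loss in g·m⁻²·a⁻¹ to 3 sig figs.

carbon steel: temperature factor f = -0.054·(9.9) = -0.5346
  sulphur-dioxide contribution → 58.65 μm/a
  chloride contribution → 166 μm/a
  total first-year rate 224.6 μm/a
Convert to mass loss: 224.6 μm/a × 7.85 g/cm³ = 1763 g·m⁻²·a⁻¹

r_corr = 1.76e+03 g·m⁻²·a⁻¹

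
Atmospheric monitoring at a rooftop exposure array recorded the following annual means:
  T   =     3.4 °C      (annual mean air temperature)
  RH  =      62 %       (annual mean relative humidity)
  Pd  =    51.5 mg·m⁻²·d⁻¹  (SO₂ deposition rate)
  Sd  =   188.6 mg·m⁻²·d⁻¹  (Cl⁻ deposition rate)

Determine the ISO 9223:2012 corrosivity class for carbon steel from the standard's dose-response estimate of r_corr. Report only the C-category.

C3

carbon steel: temperature factor f = +0.150·(-6.6) = -0.9900
  SO₂ term: 1.77·51.5^0.52·exp(0.02·62-0.9900) = 17.65
  Cl⁻ term: 0.102·188.6^0.62·exp(0.033·62+0.04·3.4) = 23.28
  r_corr = 17.65 + 23.28 = 40.93 μm/a
Category bounds: 25…50 μm/a bracket r_corr ⇒ C3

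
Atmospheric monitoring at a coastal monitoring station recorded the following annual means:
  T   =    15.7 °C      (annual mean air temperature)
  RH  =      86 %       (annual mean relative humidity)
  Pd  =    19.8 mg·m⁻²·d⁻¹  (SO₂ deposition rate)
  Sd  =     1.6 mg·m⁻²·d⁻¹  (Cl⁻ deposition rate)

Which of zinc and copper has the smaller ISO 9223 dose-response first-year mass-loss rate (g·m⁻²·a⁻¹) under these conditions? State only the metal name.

zinc: temperature factor f = -0.071·(5.7) = -0.4047
  SO₂ term: 0.0129·19.8^0.44·exp(0.046·86-0.4047) = 1.673
  Sd branch = 0.0175·Sd^0.57·e^(0.008·RH+0.085·T) = 0.1729 μm/a
  sum: 1.673 + 0.1729 → r_corr = 1.846 μm/a
  mass loss = 1.846 μm/a × 7.14 g/cm³ = 13.18 g·m⁻²·a⁻¹
copper: T>10 °C ⇒ hinge -0.080·(15.7−10) = -0.4560
  Pd branch = 0.0053·Pd^0.26·e^(0.059·RH+f) = 1.167 μm/a
  Sd branch = 0.01025·Sd^0.27·e^(0.036·RH+0.049·T) = 0.5553 μm/a
  r_corr = 1.167 + 0.5553 = 1.722 μm/a
  mass loss = 1.722 μm/a × 8.96 g/cm³ = 15.43 g·m⁻²·a⁻¹
Ordering by g·m⁻²·a⁻¹: copper (15.4) > zinc (13.2)

zinc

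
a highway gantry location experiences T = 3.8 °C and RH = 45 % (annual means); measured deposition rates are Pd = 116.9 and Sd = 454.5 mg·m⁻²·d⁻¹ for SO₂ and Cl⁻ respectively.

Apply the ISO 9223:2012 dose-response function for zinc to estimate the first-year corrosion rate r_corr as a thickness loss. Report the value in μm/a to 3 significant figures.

zinc: f(T) = +0.038·(T−10) [T≤10 °C] = -0.2356
  SO₂ term: 0.0129·116.9^0.44·exp(0.046·45-0.2356) = 0.6563
  Sd branch = 0.0175·Sd^0.57·e^(0.008·RH+0.085·T) = 1.134 μm/a
  r_corr = 0.6563 + 1.134 = 1.79 μm/a

r_corr = 1.79 μm/a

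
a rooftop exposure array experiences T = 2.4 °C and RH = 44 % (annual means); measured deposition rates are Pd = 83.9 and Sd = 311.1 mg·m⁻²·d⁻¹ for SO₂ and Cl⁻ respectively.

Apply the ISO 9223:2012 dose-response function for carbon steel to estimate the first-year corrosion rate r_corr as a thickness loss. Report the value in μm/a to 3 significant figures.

r_corr = 30.5 μm/a

carbon steel: T≤10 °C ⇒ hinge +0.150·(2.4−10) = -1.1400
  SO₂ term: 1.77·83.9^0.52·exp(0.02·44-1.1400) = 13.66
  Cl⁻ term: 0.102·311.1^0.62·exp(0.033·44+0.04·2.4) = 16.85
  r_corr = 13.66 + 16.85 = 30.5 μm/a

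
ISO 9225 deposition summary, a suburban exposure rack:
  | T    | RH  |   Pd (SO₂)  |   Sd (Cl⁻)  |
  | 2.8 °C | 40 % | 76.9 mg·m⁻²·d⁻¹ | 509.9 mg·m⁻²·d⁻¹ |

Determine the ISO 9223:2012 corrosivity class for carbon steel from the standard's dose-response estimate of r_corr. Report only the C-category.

C3

carbon steel: temperature factor f = +0.150·(-7.2) = -1.0800
  Pd branch = 1.77·Pd^0.52·e^(0.02·RH+f) = 12.8 μm/a
  Sd branch = 0.102·Sd^0.62·e^(0.033·RH+0.04·T) = 20.38 μm/a
  sum: 12.8 + 20.38 → r_corr = 33.17 μm/a
ISO 9223 Table 2 (carbon steel): 25 < 33.2 ≤ 50 μm/a ⇒ C3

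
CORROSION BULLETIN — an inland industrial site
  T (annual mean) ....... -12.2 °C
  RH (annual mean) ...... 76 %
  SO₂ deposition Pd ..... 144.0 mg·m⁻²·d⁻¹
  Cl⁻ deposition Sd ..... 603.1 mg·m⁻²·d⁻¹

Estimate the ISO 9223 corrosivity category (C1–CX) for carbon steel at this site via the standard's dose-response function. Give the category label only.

C3

carbon steel: f(T) = +0.150·(T−10) [T≤10 °C] = -3.3300
  sulphur-dioxide contribution → 3.839 μm/a
  chloride contribution → 40.71 μm/a
  total first-year rate 44.55 μm/a
44.6 μm/a falls in (25, 50] for carbon steel → category C3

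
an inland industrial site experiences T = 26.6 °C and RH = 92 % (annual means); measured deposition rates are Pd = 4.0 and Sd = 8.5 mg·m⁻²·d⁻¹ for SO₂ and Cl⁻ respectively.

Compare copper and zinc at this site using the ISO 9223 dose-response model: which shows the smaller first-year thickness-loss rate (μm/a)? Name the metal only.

zinc

copper: temperature factor f = -0.080·(16.6) = -1.3280
  Pd branch = 0.0053·Pd^0.26·e^(0.059·RH+f) = 0.4586 μm/a
  Sd branch = 0.01025·Sd^0.27·e^(0.036·RH+0.049·T) = 1.845 μm/a
  r_corr = 0.4586 + 1.845 = 2.304 μm/a
zinc: T>10 °C ⇒ hinge -0.071·(26.6−10) = -1.1786
  SO₂ term: 0.0129·4.0^0.44·exp(0.046·92-1.1786) = 0.503
  Cl⁻ term: 0.0175·8.5^0.57·exp(0.008·92+0.085·26.6) = 1.187
  sum: 0.503 + 1.187 → r_corr = 1.69 μm/a
Ordering by μm/a: copper (2.3) > zinc (1.69)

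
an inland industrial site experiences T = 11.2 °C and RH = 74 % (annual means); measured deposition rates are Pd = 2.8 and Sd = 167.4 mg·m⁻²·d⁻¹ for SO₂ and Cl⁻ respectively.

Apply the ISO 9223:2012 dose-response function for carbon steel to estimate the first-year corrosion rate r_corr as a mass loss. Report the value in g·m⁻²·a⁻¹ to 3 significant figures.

r_corr = 442 g·m⁻²·a⁻¹

carbon steel: T>10 °C ⇒ hinge -0.054·(11.2−10) = -0.0648
  SO₂ term: 1.77·2.8^0.52·exp(0.02·74-0.0648) = 12.45
  Cl⁻ term: 0.102·167.4^0.62·exp(0.033·74+0.04·11.2) = 43.9
  r_corr = 12.45 + 43.9 = 56.35 μm/a
Convert to mass loss: 56.35 μm/a × 7.85 g/cm³ = 442.3 g·m⁻²·a⁻¹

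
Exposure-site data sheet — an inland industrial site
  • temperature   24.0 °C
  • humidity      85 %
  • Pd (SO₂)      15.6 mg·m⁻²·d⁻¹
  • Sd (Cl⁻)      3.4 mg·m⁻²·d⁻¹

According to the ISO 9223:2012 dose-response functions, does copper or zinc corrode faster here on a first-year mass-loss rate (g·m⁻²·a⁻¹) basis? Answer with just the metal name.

copper: f(T) = -0.080·(T−10) [T>10 °C] = -1.1200
  SO₂ term: 0.0053·15.6^0.26·exp(0.059·85-1.1200) = 0.5322
  Cl⁻ term: 0.01025·3.4^0.27·exp(0.036·85+0.049·24.0) = 0.986
  r_corr = 0.5322 + 0.986 = 1.518 μm/a
  mass loss = 1.518 μm/a × 8.96 g/cm³ = 13.6 g·m⁻²·a⁻¹
zinc: f(T) = -0.071·(T−10) [T>10 °C] = -0.9940
  Pd branch = 0.0129·Pd^0.44·e^(0.046·RH+f) = 0.7979 μm/a
  Cl⁻ term: 0.0175·3.4^0.57·exp(0.008·85+0.085·24.0) = 0.5337
  sum: 0.7979 + 0.5337 → r_corr = 1.332 μm/a
  mass loss = 1.332 μm/a × 7.14 g/cm³ = 9.508 g·m⁻²·a⁻¹
Ordering by g·m⁻²·a⁻¹: copper (13.6) > zinc (9.51)

copper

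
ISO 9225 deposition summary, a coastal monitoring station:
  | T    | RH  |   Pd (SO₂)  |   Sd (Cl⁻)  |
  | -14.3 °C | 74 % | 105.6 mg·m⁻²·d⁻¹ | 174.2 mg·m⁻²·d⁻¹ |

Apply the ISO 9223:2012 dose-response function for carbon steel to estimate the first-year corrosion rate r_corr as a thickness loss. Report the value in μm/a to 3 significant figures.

carbon steel: f(T) = +0.150·(T−10) [T≤10 °C] = -3.6450
  sulphur-dioxide contribution → 2.291 μm/a
  chloride contribution → 16.22 μm/a
  total first-year rate 18.52 μm/a

r_corr = 18.5 μm/a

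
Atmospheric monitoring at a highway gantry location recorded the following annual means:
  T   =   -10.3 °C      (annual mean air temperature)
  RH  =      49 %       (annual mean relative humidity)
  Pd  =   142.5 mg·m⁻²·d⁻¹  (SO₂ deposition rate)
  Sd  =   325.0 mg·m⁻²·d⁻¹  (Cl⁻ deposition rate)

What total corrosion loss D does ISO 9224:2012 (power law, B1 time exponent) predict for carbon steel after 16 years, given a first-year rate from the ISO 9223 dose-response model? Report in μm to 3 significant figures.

D(16) = 65.0 μm

carbon steel: T≤10 °C ⇒ hinge +0.150·(-10.3−10) = -3.0450
  SO₂ term: 1.77·142.5^0.52·exp(0.02·49-3.0450) = 2.959
  Sd branch = 0.102·Sd^0.62·e^(0.033·RH+0.04·T) = 12.28 μm/a
  r_corr = 2.959 + 12.28 = 15.24 μm/a
ISO 9224: D(t) = r_corr · t^b with b = 0.523 (carbon steel, B1)
  D(16) = 15.24 × 16^0.523 = 15.24 × 4.263 = 64.98 μm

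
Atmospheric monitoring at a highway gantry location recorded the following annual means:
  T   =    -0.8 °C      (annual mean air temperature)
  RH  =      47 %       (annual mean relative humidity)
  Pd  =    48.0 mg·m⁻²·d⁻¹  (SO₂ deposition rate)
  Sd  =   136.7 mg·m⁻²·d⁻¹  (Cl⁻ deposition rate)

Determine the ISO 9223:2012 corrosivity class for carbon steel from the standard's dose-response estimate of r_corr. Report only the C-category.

carbon steel: temperature factor f = +0.150·(-10.8) = -1.6200
  Pd branch = 1.77·Pd^0.52·e^(0.02·RH+f) = 6.713 μm/a
  Cl⁻ term: 0.102·136.7^0.62·exp(0.033·47+0.04·-0.8) = 9.828
  r_corr = 6.713 + 9.828 = 16.54 μm/a
Category bounds: 1.3…25 μm/a bracket r_corr ⇒ C2

C2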